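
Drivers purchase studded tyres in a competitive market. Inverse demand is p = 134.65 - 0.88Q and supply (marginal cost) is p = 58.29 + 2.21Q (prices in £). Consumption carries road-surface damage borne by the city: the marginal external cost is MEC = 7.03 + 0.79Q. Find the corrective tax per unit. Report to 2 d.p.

tax = £21.15 per unit

Social marginal benefit = demand − MEC = 127.62 - 1.67Q.
Set SMB = MC: 127.62 - 1.67Q = 58.29 + 2.21Q → Q* = 17.8686.
The Pigouvian tax equals MEC at Q*: 7.03 + 0.79×17.8686 = 21.1462.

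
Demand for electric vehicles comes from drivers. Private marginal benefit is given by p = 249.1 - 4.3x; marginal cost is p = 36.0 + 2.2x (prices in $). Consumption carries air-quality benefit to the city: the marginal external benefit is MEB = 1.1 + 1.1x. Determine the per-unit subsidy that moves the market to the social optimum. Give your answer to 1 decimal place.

subsidy = $44.7 per unit

Social marginal benefit = demand + MEB = 250.2 - 3.2x.
Set SMB = MC: 250.2 - 3.2x = 36.0 + 2.2x → x* = 39.6667.
The Pigouvian subsidy equals MEB at x*: 1.1 + 1.1×39.6667 = 44.7334.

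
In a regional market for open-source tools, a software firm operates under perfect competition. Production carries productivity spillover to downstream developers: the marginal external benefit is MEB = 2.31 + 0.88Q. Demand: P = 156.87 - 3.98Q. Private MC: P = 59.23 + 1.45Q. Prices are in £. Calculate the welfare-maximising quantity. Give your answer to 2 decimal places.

Social marginal cost = private MC − MEB = 56.92 + 0.57Q.
Set SMC = demand: 56.92 + 0.57Q = 156.87 - 3.98Q → Q* = 21.9670.

Q* = 21.97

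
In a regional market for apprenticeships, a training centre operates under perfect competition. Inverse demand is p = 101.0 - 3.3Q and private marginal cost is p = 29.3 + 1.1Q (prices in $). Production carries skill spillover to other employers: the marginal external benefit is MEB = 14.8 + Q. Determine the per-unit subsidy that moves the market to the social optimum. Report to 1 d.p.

Social marginal cost = private MC − MEB = 14.5 + 0.1Q.
Set SMC = demand: 14.5 + 0.1Q = 101.0 - 3.3Q → Q* = 25.4412.
The Pigouvian subsidy equals MEB at Q*: 14.8 + 1.0×25.4412 = 40.2412.

subsidy = $40.2 per unit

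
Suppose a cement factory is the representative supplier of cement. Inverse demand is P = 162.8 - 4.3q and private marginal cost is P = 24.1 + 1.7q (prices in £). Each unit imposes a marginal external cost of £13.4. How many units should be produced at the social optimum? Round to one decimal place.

Social marginal cost = private MC + MEC = 37.5 + 1.7q.
Set SMC = demand: 37.5 + 1.7q = 162.8 - 4.3q → q* = 20.8833.

q* = 20.9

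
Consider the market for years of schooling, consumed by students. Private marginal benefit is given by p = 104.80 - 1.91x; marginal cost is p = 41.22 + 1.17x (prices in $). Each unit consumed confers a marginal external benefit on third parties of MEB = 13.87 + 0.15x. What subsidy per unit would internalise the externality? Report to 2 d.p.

subsidy = $17.84 per unit

Social marginal benefit = demand + MEB = 118.67 - 1.76x.
Set SMB = MC: 118.67 - 1.76x = 41.22 + 1.17x → x* = 26.4334.
The Pigouvian subsidy equals MEB at x*: 13.87 + 0.15×26.4334 = 17.8350.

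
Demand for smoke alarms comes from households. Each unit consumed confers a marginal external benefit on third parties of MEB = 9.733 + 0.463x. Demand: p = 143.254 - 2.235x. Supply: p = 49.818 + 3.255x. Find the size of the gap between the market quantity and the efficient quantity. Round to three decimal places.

Market equilibrium (private): 49.818 + 3.255x = 143.254 - 2.235x → x_m = 17.0193.
Social marginal benefit = demand + MEB = 152.987 - 1.772x.
Set SMB = MC: 152.987 - 1.772x = 49.818 + 3.255x → x* = 20.5230.
Gap = |17.0193 − 20.5230| = 3.5037.

3.504 units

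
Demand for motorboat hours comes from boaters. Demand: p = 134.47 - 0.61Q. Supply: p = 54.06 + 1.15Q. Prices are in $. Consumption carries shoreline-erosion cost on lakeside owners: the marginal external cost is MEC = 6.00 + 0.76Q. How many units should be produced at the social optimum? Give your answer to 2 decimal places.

Social marginal benefit = demand − MEC = 128.47 - 1.37Q.
Set SMB = MC: 128.47 - 1.37Q = 54.06 + 1.15Q → Q* = 29.5278.

Q* = 29.53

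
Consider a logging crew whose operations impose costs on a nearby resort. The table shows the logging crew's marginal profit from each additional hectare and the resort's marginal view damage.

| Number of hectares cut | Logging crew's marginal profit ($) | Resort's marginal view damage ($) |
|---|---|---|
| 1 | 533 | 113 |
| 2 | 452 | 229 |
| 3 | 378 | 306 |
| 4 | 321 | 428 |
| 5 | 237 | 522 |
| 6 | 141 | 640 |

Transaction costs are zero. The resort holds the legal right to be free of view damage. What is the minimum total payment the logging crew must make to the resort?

Efficient level: marginal profit ≥ marginal view damage through level 3, so k* = 3.
With the resort holding the right, the logging crew must at least compensate total damage at k*: 113 + 229 + 306 = 648.

$648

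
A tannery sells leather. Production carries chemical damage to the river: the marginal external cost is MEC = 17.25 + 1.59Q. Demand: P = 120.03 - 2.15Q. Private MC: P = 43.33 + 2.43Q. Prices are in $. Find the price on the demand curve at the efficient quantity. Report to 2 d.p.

P = $99.31

Social marginal cost = private MC + MEC = 60.58 + 4.02Q.
Set SMC = demand: 60.58 + 4.02Q = 120.03 - 2.15Q → Q* = 9.6353.
Consumer price on the demand curve at Q*: 120.03 − 2.15×9.6353 = 99.3141.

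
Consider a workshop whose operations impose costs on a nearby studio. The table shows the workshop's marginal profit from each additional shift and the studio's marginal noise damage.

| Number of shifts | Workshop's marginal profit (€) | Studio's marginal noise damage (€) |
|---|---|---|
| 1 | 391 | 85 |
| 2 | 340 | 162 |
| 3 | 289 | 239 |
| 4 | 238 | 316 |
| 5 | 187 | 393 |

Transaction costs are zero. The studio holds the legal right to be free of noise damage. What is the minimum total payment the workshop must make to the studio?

Efficient level: marginal profit ≥ marginal noise damage through level 3, so k* = 3.
With the studio holding the right, the workshop must at least compensate total damage at k*: 85 + 162 + 239 = 486.

€486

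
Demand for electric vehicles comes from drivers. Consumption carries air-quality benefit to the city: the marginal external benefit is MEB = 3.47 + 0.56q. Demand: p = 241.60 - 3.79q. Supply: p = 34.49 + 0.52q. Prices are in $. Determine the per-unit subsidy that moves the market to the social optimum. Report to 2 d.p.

subsidy = $34.92 per unit

Social marginal benefit = demand + MEB = 245.07 - 3.23q.
Set SMB = MC: 245.07 - 3.23q = 34.49 + 0.52q → q* = 56.1547.
The Pigouvian subsidy equals MEB at q*: 3.47 + 0.56×56.1547 = 34.9166.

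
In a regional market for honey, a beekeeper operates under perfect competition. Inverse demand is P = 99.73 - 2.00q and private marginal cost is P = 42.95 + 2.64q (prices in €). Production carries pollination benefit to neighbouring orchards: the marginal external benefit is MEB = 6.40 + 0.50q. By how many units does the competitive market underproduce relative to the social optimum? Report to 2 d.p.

Market equilibrium (private): 42.95 + 2.64q = 99.73 - 2.00q → q_m = 12.2371.
Social marginal cost = private MC − MEB = 36.55 + 2.14q.
Set SMC = demand: 36.55 + 2.14q = 99.73 - 2.00q → q* = 15.2609.
Gap = |12.2371 − 15.2609| = 3.0238.

3.02 units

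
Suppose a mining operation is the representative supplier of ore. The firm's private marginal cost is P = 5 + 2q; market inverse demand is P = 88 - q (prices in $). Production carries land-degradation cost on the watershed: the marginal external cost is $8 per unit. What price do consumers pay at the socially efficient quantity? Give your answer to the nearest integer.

Social marginal cost = private MC + MEC = 13 + 2q.
Set SMC = demand: 13 + 2q = 88 - q → q* = 25.0000.
Consumer price on the demand curve at q*: 88 − 1×25.0000 = 63.0000.

P = $63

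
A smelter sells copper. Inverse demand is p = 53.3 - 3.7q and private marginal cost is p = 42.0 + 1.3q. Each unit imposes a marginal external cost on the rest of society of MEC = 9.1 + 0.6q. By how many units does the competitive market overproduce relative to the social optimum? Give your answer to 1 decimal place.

Market equilibrium (private): 42.0 + 1.3q = 53.3 - 3.7q → q_m = 2.2600.
Social marginal cost = private MC + MEC = 51.1 + 1.9q.
Set SMC = demand: 51.1 + 1.9q = 53.3 - 3.7q → q* = 0.3929.
Gap = |2.2600 − 0.3929| = 1.8671.

1.9 units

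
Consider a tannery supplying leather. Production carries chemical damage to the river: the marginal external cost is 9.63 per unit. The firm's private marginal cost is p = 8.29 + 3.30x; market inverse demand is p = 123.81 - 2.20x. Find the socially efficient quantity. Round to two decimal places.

Social marginal cost = private MC + MEC = 17.92 + 3.30x.
Set SMC = demand: 17.92 + 3.30x = 123.81 - 2.20x → x* = 19.2527.

x* = 19.25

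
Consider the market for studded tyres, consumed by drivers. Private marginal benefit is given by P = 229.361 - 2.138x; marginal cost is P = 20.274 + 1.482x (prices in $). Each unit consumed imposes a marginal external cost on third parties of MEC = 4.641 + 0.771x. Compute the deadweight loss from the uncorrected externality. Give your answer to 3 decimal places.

Market equilibrium (private): 20.274 + 1.482x = 229.361 - 2.138x → x_m = 57.7588.
Social marginal benefit = demand − MEC = 224.720 - 2.909x.
Set SMB = MC: 224.720 - 2.909x = 20.274 + 1.482x → x* = 46.5602.
The welfare-loss triangle has base |x_m − x*| and height MEC(x_m) (the vertical gap between SMB and MC is zero at x* and MEC at x_m).
DWL = ½ × 11.1986 × 49.1731 = 275.3349.

DWL = $275.335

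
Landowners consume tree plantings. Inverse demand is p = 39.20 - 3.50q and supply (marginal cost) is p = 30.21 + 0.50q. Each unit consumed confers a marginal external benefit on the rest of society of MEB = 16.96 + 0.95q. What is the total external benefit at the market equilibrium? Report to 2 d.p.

40.52

Market equilibrium (private): 30.21 + 0.50q = 39.20 - 3.50q → q_m = 2.2475.
Total external benefit = ∫₀^{q_m} (16.96 + 0.95q) dq = 16.96×2.2475 + ½×0.95×2.2475² = 40.5169.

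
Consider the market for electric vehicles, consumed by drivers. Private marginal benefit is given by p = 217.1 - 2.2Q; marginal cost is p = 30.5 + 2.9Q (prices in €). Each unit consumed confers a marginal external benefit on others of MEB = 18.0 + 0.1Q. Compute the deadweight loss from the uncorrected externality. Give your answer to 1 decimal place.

Market equilibrium (private): 30.5 + 2.9Q = 217.1 - 2.2Q → Q_m = 36.5882.
Social marginal benefit = demand + MEB = 235.1 - 2.1Q.
Set SMB = MC: 235.1 - 2.1Q = 30.5 + 2.9Q → Q* = 40.9200.
Height of the DWL triangle at Q_m is SMB(Q_m) − MC(Q_m) = MEB(Q_m) = 21.6588.
DWL = ½ × 4.3318 × 21.6588 = 46.9108.

DWL = €46.9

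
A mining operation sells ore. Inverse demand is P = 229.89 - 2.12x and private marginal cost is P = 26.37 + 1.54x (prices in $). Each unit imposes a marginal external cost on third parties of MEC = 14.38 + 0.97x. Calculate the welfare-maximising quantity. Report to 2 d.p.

Social marginal cost = private MC + MEC = 40.75 + 2.51x.
Set SMC = demand: 40.75 + 2.51x = 229.89 - 2.12x → x* = 40.8510.

x* = 40.85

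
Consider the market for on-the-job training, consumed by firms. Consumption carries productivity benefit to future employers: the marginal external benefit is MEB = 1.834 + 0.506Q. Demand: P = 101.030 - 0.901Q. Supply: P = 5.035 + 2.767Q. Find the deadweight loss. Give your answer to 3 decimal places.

Market equilibrium (private): 5.035 + 2.767Q = 101.030 - 0.901Q → Q_m = 26.1709.
Social marginal benefit = demand + MEB = 102.864 - 0.395Q.
Set SMB = MC: 102.864 - 0.395Q = 5.035 + 2.767Q → Q* = 30.9390.
Height of the DWL triangle at Q_m is SMB(Q_m) − MC(Q_m) = MEB(Q_m) = 15.0765.
DWL = ½ × 4.7681 × 15.0765 = 35.9431.

DWL = 35.943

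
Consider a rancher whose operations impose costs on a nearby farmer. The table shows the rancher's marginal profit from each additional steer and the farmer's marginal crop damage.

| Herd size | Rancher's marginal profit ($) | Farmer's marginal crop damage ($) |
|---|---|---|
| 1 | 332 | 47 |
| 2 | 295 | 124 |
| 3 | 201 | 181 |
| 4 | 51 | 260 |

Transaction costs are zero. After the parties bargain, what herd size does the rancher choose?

3

Bargaining reaches the level where marginal profit last exceeds marginal crop damage.
That holds through level 3 (201 ≥ 181) but not at 4 (51 < 260).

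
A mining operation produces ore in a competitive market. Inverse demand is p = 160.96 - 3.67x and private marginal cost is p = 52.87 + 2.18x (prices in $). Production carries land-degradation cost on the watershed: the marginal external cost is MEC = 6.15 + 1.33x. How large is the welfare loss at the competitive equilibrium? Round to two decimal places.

DWL = $65.74

Market equilibrium (private): 52.87 + 2.18x = 160.96 - 3.67x → x_m = 18.4769.
Social marginal cost = private MC + MEC = 59.02 + 3.51x.
Set SMC = demand: 59.02 + 3.51x = 160.96 - 3.67x → x* = 14.1978.
Height of the DWL triangle at x_m is SMC(x_m) − demand(x_m) = MEC(x_m) = 30.7243.
DWL = ½ × 4.2791 × 30.7243 = 65.7362.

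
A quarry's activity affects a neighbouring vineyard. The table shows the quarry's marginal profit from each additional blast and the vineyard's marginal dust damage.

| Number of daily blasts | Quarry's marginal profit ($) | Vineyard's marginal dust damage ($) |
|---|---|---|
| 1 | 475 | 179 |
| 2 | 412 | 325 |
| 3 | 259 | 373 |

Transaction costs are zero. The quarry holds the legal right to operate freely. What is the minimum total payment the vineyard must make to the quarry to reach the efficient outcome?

$259

Left alone the quarry would choose level 3 (marginal profit stays positive).
Efficient level: k* = 2 (marginal profit ≥ marginal dust damage through 2).
The vineyard must at least cover the quarry's forgone profit from cutting 3→2: 259 = 259.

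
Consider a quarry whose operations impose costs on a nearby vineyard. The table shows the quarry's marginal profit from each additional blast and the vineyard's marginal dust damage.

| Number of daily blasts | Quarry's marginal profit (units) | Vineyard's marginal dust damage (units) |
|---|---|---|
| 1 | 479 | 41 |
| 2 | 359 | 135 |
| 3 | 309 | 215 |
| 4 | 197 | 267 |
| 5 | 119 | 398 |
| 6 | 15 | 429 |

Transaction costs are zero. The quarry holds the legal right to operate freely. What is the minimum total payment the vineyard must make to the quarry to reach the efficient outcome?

331

Left alone the quarry would choose level 6 (marginal profit stays positive).
Efficient level: k* = 3 (marginal profit ≥ marginal dust damage through 3).
The vineyard must at least cover the quarry's forgone profit from cutting 6→3: 197 + 119 + 15 = 331.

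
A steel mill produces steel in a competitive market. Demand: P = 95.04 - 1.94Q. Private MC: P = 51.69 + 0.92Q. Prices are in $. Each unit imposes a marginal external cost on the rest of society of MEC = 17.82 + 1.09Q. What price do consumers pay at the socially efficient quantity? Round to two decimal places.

Social marginal cost = private MC + MEC = 69.51 + 2.01Q.
Set SMC = demand: 69.51 + 2.01Q = 95.04 - 1.94Q → Q* = 6.4633.
Consumer price on the demand curve at Q*: 95.04 − 1.94×6.4633 = 82.5012.

P = $82.50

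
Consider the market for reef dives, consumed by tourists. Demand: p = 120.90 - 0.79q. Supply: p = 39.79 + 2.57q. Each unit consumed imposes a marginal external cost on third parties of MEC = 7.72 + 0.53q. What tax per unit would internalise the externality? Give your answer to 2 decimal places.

Social marginal benefit = demand − MEC = 113.18 - 1.32q.
Set SMB = MC: 113.18 - 1.32q = 39.79 + 2.57q → q* = 18.8663.
The Pigouvian tax equals MEC at q*: 7.72 + 0.53×18.8663 = 17.7191.

tax = 17.72 per unit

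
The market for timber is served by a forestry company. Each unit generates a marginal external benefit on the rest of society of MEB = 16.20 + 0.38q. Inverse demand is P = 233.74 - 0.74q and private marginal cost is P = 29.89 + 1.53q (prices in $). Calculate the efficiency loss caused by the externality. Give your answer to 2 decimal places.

Market equilibrium (private): 29.89 + 1.53q = 233.74 - 0.74q → q_m = 89.8018.
Social marginal cost = private MC − MEB = 13.69 + 1.15q.
Set SMC = demand: 13.69 + 1.15q = 233.74 - 0.74q → q* = 116.4286.
Between q* and q_m the wedge demand − SMC runs linearly from 0 to MEB(q_m), so the loss is a triangle.
DWL = ½ × 26.6268 × 50.3247 = 669.9929.

DWL = $669.99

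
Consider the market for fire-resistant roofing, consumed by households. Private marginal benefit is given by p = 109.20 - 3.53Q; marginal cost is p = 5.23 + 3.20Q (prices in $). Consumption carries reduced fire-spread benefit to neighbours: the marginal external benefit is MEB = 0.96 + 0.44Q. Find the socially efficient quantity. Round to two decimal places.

Q* = 16.68

Social marginal benefit = demand + MEB = 110.16 - 3.09Q.
Set SMB = MC: 110.16 - 3.09Q = 5.23 + 3.20Q → Q* = 16.6820.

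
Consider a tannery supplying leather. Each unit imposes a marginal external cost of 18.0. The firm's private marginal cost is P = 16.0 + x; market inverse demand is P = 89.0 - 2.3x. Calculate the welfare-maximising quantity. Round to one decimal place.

Social marginal cost = private MC + MEC = 34.0 + x.
Set SMC = demand: 34.0 + x = 89.0 - 2.3x → x* = 16.6667.

x* = 16.7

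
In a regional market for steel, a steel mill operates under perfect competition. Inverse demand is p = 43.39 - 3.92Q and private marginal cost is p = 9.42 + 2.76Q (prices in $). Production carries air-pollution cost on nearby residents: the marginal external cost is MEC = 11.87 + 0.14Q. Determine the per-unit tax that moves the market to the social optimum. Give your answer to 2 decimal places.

tax = $12.32 per unit

Social marginal cost = private MC + MEC = 21.29 + 2.90Q.
Set SMC = demand: 21.29 + 2.90Q = 43.39 - 3.92Q → Q* = 3.2405.
The Pigouvian tax equals MEC at Q*: 11.87 + 0.14×3.2405 = 12.3237.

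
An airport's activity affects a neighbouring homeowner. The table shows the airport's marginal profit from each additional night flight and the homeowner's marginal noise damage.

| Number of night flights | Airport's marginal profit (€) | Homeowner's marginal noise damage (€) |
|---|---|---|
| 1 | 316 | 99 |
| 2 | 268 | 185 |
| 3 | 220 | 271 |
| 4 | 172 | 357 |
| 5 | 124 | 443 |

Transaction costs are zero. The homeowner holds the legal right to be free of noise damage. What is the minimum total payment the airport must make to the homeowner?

Efficient level: marginal profit ≥ marginal noise damage through level 2, so k* = 2.
With the homeowner holding the right, the airport must at least compensate total damage at k*: 99 + 185 = 284.

€284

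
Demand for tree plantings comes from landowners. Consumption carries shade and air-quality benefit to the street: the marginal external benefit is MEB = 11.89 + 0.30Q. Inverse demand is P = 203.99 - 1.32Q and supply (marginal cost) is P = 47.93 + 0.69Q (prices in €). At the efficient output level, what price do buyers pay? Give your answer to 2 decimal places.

Social marginal benefit = demand + MEB = 215.88 - 1.02Q.
Set SMB = MC: 215.88 - 1.02Q = 47.93 + 0.69Q → Q* = 98.2164.
Consumer price on the demand curve at Q*: 203.99 − 1.32×98.2164 = 74.3444.

P = €74.34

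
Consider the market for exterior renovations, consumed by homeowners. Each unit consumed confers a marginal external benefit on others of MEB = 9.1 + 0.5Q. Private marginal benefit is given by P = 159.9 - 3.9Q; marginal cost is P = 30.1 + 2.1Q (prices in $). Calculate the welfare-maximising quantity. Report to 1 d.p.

Q* = 25.3

Social marginal benefit = demand + MEB = 169.0 - 3.4Q.
Set SMB = MC: 169.0 - 3.4Q = 30.1 + 2.1Q → Q* = 25.2545.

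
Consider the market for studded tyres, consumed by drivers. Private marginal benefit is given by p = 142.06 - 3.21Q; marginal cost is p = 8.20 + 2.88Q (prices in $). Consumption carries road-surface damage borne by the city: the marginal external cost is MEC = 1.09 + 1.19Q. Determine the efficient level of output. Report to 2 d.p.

Social marginal benefit = demand − MEC = 140.97 - 4.40Q.
Set SMB = MC: 140.97 - 4.40Q = 8.20 + 2.88Q → Q* = 18.2376.

Q* = 18.24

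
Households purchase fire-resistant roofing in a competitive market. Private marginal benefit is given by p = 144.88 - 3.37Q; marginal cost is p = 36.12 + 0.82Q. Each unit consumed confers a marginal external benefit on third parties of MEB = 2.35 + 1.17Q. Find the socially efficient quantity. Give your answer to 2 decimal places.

Q* = 36.79

Social marginal benefit = demand + MEB = 147.23 - 2.20Q.
Set SMB = MC: 147.23 - 2.20Q = 36.12 + 0.82Q → Q* = 36.7914.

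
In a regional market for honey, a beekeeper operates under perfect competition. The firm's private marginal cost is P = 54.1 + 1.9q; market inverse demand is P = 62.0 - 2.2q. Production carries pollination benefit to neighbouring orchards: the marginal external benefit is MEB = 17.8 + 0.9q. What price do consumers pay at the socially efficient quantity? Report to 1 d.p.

Social marginal cost = private MC − MEB = 36.3 + q.
Set SMC = demand: 36.3 + q = 62.0 - 2.2q → q* = 8.0313.
Consumer price on the demand curve at q*: 62.0 − 2.2×8.0313 = 44.3311.

P = 44.3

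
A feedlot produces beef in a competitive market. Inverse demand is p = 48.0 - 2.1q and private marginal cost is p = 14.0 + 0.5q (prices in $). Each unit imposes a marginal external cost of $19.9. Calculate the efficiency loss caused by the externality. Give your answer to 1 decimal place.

Market equilibrium (private): 14.0 + 0.5q = 48.0 - 2.1q → q_m = 13.0769.
Social marginal cost = private MC + MEC = 33.9 + 0.5q.
Set SMC = demand: 33.9 + 0.5q = 48.0 - 2.1q → q* = 5.4231.
Between q* and q_m the wedge SMC − demand runs linearly from 0 to MEC(q_m), so the loss is a triangle.
DWL = ½ × 7.6538 × 19.9000 = 76.1553.

DWL = $76.2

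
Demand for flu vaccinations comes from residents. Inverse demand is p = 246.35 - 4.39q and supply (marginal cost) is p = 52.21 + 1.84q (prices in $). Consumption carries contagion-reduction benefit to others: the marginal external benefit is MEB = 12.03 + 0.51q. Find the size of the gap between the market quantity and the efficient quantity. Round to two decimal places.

Market equilibrium (private): 52.21 + 1.84q = 246.35 - 4.39q → q_m = 31.1621.
Social marginal benefit = demand + MEB = 258.38 - 3.88q.
Set SMB = MC: 258.38 - 3.88q = 52.21 + 1.84q → q* = 36.0437.
Gap = |31.1621 − 36.0437| = 4.8816.

4.88 units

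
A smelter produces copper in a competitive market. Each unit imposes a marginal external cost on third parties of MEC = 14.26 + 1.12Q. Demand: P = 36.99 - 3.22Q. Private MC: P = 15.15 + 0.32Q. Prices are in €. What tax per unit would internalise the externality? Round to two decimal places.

tax = €16.08 per unit

Social marginal cost = private MC + MEC = 29.41 + 1.44Q.
Set SMC = demand: 29.41 + 1.44Q = 36.99 - 3.22Q → Q* = 1.6266.
The Pigouvian tax equals MEC at Q*: 14.26 + 1.12×1.6266 = 16.0818.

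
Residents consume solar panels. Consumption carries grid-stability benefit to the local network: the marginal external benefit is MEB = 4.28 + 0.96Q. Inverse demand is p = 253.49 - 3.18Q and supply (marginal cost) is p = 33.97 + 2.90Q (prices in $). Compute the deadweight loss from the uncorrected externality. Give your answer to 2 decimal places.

DWL = $148.09

Market equilibrium (private): 33.97 + 2.90Q = 253.49 - 3.18Q → Q_m = 36.1053.
Social marginal benefit = demand + MEB = 257.77 - 2.22Q.
Set SMB = MC: 257.77 - 2.22Q = 33.97 + 2.90Q → Q* = 43.7109.
Height of the DWL triangle at Q_m is SMB(Q_m) − MC(Q_m) = MEB(Q_m) = 38.9411.
DWL = ½ × 7.6056 × 38.9411 = 148.0852.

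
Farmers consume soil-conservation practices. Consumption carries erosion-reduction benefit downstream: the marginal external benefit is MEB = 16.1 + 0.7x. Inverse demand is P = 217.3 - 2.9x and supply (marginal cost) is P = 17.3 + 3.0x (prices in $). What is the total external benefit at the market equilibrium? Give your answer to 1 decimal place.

$947.9

Market equilibrium (private): 17.3 + 3.0x = 217.3 - 2.9x → x_m = 33.8983.
Total external benefit = ∫₀^{x_m} (16.1 + 0.7x) dx = 16.1×33.8983 + ½×0.7×33.8983² = 947.9458.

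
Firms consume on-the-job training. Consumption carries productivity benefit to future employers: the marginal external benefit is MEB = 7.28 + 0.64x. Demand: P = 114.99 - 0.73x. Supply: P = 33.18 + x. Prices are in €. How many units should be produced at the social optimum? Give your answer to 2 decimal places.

Social marginal benefit = demand + MEB = 122.27 - 0.09x.
Set SMB = MC: 122.27 - 0.09x = 33.18 + x → x* = 81.7339.

x* = 81.73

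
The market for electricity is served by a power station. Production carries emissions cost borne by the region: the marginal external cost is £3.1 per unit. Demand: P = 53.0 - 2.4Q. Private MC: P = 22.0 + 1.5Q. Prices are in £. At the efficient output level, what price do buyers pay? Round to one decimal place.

Social marginal cost = private MC + MEC = 25.1 + 1.5Q.
Set SMC = demand: 25.1 + 1.5Q = 53.0 - 2.4Q → Q* = 7.1538.
Consumer price on the demand curve at Q*: 53.0 − 2.4×7.1538 = 35.8309.

P = £35.8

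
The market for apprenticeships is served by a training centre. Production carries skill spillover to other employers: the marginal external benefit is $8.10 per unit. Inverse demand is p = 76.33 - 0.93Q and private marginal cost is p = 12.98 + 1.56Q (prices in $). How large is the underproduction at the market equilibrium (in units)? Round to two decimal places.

3.25 units

Market equilibrium (private): 12.98 + 1.56Q = 76.33 - 0.93Q → Q_m = 25.4418.
Social marginal cost = private MC − MEB = 4.88 + 1.56Q.
Set SMC = demand: 4.88 + 1.56Q = 76.33 - 0.93Q → Q* = 28.6948.
Gap = |25.4418 − 28.6948| = 3.2530.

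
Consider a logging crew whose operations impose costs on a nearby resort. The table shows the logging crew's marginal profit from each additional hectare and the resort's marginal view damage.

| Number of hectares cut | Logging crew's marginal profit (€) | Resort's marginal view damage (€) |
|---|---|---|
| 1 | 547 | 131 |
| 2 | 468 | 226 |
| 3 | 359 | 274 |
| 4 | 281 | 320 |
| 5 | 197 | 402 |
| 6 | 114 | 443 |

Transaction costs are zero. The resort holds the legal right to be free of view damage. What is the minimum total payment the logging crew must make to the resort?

€631

Efficient level: marginal profit ≥ marginal view damage through level 3, so k* = 3.
With the resort holding the right, the logging crew must at least compensate total damage at k*: 131 + 226 + 274 = 631.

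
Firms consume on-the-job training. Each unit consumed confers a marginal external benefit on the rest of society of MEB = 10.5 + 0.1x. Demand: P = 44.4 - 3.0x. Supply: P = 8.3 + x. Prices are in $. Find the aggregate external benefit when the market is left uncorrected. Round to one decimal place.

$98.8

Market equilibrium (private): 8.3 + x = 44.4 - 3.0x → x_m = 9.0250.
Total external benefit = ∫₀^{x_m} (10.5 + 0.1x) dx = 10.5×9.0250 + ½×0.1×9.0250² = 98.8350.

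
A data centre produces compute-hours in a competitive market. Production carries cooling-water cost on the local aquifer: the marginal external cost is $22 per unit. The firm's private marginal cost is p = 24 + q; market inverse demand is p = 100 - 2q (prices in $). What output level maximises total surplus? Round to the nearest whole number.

q* = 18

Social marginal cost = private MC + MEC = 46 + q.
Set SMC = demand: 46 + q = 100 - 2q → q* = 18.0000.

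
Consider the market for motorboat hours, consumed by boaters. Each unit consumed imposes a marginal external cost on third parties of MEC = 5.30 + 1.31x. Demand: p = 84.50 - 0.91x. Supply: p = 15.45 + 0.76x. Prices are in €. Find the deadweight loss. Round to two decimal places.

DWL = €593.30

Market equilibrium (private): 15.45 + 0.76x = 84.50 - 0.91x → x_m = 41.3473.
Social marginal benefit = demand − MEC = 79.20 - 2.22x.
Set SMB = MC: 79.20 - 2.22x = 15.45 + 0.76x → x* = 21.3926.
The loss is the area between SMB and MC from x* to x_m; with linear curves that's a triangle of height MEC(x_m).
DWL = ½ × 19.9547 × 59.4650 = 593.3031.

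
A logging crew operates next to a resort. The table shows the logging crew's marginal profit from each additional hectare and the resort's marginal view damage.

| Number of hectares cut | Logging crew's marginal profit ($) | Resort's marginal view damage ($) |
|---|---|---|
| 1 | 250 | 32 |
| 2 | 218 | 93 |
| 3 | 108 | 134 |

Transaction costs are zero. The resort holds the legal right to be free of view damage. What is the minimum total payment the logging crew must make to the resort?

Efficient level: marginal profit ≥ marginal view damage through level 2, so k* = 2.
With the resort holding the right, the logging crew must at least compensate total damage at k*: 32 + 93 = 125.

$125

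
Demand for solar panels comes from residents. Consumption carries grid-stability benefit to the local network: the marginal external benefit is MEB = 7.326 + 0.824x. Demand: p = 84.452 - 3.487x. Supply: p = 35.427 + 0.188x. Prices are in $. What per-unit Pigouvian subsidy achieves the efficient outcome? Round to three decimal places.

subsidy = $23.613 per unit

Social marginal benefit = demand + MEB = 91.778 - 2.663x.
Set SMB = MC: 91.778 - 2.663x = 35.427 + 0.188x → x* = 19.7653.
The Pigouvian subsidy equals MEB at x*: 7.326 + 0.824×19.7653 = 23.6126.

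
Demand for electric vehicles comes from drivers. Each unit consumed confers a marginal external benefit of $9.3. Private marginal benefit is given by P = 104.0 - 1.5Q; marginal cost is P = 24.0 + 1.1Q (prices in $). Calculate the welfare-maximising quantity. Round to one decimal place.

Q* = 34.3

Social marginal benefit = demand + MEB = 113.3 - 1.5Q.
Set SMB = MC: 113.3 - 1.5Q = 24.0 + 1.1Q → Q* = 34.3462.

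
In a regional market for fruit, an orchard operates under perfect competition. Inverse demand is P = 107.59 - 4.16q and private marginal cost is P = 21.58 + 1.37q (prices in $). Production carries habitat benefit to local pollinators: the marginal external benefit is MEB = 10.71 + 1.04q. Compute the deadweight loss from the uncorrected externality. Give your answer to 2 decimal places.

Market equilibrium (private): 21.58 + 1.37q = 107.59 - 4.16q → q_m = 15.5533.
Social marginal cost = private MC − MEB = 10.87 + 0.33q.
Set SMC = demand: 10.87 + 0.33q = 107.59 - 4.16q → q* = 21.5412.
The loss is the area between SMC and demand from q* to q_m; with linear curves that's a triangle of height MEB(q_m).
DWL = ½ × 5.9879 × 26.8855 = 80.4938.

DWL = $80.49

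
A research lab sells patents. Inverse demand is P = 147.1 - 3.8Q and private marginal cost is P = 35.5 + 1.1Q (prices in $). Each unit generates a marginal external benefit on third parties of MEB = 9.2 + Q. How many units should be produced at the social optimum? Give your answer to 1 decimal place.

Q* = 31.0

Social marginal cost = private MC − MEB = 26.3 + 0.1Q.
Set SMC = demand: 26.3 + 0.1Q = 147.1 - 3.8Q → Q* = 30.9744.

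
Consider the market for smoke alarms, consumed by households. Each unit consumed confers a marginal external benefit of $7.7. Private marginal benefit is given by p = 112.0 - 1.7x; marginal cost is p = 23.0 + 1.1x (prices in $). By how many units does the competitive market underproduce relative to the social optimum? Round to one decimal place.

Market equilibrium (private): 23.0 + 1.1x = 112.0 - 1.7x → x_m = 31.7857.
Social marginal benefit = demand + MEB = 119.7 - 1.7x.
Set SMB = MC: 119.7 - 1.7x = 23.0 + 1.1x → x* = 34.5357.
Gap = |31.7857 − 34.5357| = 2.7500.

2.8 units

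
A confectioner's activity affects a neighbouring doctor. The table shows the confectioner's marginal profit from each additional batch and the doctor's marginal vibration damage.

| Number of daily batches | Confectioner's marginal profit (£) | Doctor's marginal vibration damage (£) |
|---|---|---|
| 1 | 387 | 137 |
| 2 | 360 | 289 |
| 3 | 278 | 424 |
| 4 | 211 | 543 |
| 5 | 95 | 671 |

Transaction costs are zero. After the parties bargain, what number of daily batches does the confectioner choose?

2

Bargaining reaches the level where marginal profit last exceeds marginal vibration damage.
That holds through level 2 (360 ≥ 289) but not at 3 (278 < 424).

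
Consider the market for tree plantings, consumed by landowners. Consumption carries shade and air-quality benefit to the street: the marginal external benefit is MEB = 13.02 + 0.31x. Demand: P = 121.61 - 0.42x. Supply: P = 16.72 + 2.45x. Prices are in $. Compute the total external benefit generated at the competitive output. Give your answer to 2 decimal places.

$682.87

Market equilibrium (private): 16.72 + 2.45x = 121.61 - 0.42x → x_m = 36.5470.
Total external benefit = ∫₀^{x_m} (13.02 + 0.31x) dx = 13.02×36.5470 + ½×0.31×36.5470² = 682.8728.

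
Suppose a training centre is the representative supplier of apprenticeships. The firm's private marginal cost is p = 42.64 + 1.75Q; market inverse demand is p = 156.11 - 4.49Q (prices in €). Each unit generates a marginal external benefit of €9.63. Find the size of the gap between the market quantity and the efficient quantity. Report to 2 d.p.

1.54 units

Market equilibrium (private): 42.64 + 1.75Q = 156.11 - 4.49Q → Q_m = 18.1843.
Social marginal cost = private MC − MEB = 33.01 + 1.75Q.
Set SMC = demand: 33.01 + 1.75Q = 156.11 - 4.49Q → Q* = 19.7276.
Gap = |18.1843 − 19.7276| = 1.5433.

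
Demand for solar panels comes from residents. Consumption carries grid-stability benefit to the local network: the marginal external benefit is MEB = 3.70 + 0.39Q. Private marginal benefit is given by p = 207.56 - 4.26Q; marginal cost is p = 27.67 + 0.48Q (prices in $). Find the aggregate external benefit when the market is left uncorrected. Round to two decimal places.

$421.28

Market equilibrium (private): 27.67 + 0.48Q = 207.56 - 4.26Q → Q_m = 37.9515.
Total external benefit = ∫₀^{Q_m} (3.70 + 0.39Q) dQ = 3.70×37.9515 + ½×0.39×37.9515² = 421.2822.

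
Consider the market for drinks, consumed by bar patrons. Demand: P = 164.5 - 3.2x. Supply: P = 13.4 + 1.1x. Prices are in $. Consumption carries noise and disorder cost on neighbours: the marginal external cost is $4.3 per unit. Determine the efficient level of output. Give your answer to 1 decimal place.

Social marginal benefit = demand − MEC = 160.2 - 3.2x.
Set SMB = MC: 160.2 - 3.2x = 13.4 + 1.1x → x* = 34.1395.

x* = 34.1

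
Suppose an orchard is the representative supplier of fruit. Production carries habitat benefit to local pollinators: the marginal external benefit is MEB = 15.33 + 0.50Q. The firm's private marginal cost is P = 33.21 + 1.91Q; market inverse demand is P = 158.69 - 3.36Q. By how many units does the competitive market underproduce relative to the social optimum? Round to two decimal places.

5.71 units

Market equilibrium (private): 33.21 + 1.91Q = 158.69 - 3.36Q → Q_m = 23.8102.
Social marginal cost = private MC − MEB = 17.88 + 1.41Q.
Set SMC = demand: 17.88 + 1.41Q = 158.69 - 3.36Q → Q* = 29.5199.
Gap = |23.8102 − 29.5199| = 5.7097.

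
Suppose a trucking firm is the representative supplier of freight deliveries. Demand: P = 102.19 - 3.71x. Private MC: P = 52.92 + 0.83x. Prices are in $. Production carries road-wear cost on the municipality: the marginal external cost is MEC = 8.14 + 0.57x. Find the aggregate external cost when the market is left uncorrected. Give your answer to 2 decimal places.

Market equilibrium (private): 52.92 + 0.83x = 102.19 - 3.71x → x_m = 10.8524.
Total external cost = ∫₀^{x_m} (8.14 + 0.57x) dx = 8.14×10.8524 + ½×0.57×10.8524² = 121.9043.

$121.90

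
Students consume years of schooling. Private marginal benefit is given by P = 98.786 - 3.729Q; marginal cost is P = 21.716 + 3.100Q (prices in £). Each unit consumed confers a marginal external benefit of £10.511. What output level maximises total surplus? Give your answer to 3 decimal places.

Q* = 12.825

Social marginal benefit = demand + MEB = 109.297 - 3.729Q.
Set SMB = MC: 109.297 - 3.729Q = 21.716 + 3.100Q → Q* = 12.8249.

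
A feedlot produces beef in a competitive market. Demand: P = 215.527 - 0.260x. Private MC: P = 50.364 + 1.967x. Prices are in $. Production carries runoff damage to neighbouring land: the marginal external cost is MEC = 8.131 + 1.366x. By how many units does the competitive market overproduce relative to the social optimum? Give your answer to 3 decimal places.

Market equilibrium (private): 50.364 + 1.967x = 215.527 - 0.260x → x_m = 74.1639.
Social marginal cost = private MC + MEC = 58.495 + 3.333x.
Set SMC = demand: 58.495 + 3.333x = 215.527 - 0.260x → x* = 43.7050.
Gap = |74.1639 − 43.7050| = 30.4589.

30.459 units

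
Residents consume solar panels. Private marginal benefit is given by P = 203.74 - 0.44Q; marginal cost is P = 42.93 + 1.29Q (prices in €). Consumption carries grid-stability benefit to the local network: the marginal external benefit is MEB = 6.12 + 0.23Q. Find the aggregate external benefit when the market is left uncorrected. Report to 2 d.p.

€1562.52

Market equilibrium (private): 42.93 + 1.29Q = 203.74 - 0.44Q → Q_m = 92.9538.
Total external benefit = ∫₀^{Q_m} (6.12 + 0.23Q) dQ = 6.12×92.9538 + ½×0.23×92.9538² = 1562.5243.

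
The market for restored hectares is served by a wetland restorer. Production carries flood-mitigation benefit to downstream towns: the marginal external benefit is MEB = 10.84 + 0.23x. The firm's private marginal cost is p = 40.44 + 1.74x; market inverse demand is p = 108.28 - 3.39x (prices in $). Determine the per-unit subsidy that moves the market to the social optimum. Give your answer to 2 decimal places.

subsidy = $14.53 per unit

Social marginal cost = private MC − MEB = 29.60 + 1.51x.
Set SMC = demand: 29.60 + 1.51x = 108.28 - 3.39x → x* = 16.0571.
The Pigouvian subsidy equals MEB at x*: 10.84 + 0.23×16.0571 = 14.5331.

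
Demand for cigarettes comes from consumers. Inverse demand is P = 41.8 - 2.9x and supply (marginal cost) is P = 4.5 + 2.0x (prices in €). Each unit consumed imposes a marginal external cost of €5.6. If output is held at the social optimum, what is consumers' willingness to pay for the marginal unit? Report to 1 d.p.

P = €23.0

Social marginal benefit = demand − MEC = 36.2 - 2.9x.
Set SMB = MC: 36.2 - 2.9x = 4.5 + 2.0x → x* = 6.4694.
Consumer price on the demand curve at x*: 41.8 − 2.9×6.4694 = 23.0387.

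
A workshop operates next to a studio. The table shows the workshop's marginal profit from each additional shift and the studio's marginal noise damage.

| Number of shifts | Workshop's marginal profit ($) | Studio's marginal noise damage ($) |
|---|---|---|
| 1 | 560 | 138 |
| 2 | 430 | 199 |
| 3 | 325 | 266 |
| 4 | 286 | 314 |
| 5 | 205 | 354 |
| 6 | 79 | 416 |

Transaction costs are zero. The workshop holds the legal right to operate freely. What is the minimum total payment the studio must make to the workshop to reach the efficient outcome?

$570

Left alone the workshop would choose level 6 (marginal profit stays positive).
Efficient level: k* = 3 (marginal profit ≥ marginal noise damage through 3).
The studio must at least cover the workshop's forgone profit from cutting 6→3: 286 + 205 + 79 = 570.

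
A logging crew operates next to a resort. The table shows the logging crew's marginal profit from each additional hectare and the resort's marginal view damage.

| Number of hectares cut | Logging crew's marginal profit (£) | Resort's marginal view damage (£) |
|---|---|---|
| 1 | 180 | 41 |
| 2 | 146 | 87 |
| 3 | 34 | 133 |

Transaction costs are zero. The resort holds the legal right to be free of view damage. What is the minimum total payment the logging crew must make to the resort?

£128

Efficient level: marginal profit ≥ marginal view damage through level 2, so k* = 2.
With the resort holding the right, the logging crew must at least compensate total damage at k*: 41 + 87 = 128.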